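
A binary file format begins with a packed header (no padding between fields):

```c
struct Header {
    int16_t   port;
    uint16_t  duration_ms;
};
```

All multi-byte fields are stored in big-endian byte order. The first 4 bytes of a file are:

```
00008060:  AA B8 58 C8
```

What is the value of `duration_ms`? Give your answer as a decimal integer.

`duration_ms` follows `port` (2 bytes), so it starts at byte offset 2 and occupies 2 bytes.
Bytes at offsets 2..3: 58 C8.
In big-endian order the high byte comes first in memory.
The bytes are already most-significant first: 0x58C8.
0x58C8 = 22728.

22728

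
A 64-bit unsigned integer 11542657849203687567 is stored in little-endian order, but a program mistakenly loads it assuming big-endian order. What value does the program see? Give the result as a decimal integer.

10304422319623384992

11542657849203687567 in 64-bit hexadecimal is 0xA02FC22881A9008F.
Stored little-endian, the bytes at ascending addresses are 8F 00 A9 81 28 C2 2F A0.
Read back as big-endian, the last byte is least significant, giving 0x8F00A98128C22FA0.
0x8F00A98128C22FA0 = 10304422319623384992.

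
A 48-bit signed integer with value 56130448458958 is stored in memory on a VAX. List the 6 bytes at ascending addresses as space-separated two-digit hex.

CE 04 71 E3 0C 33

56130448458958 in hexadecimal, padded to 48 bits, is 0x330CE37104CE.
Split into bytes (most-significant first): 33 0C E3 71 04 CE.
Little-endian: lowest address holds the least-significant byte.
So at ascending addresses the bytes are CE 04 71 E3 0C 33.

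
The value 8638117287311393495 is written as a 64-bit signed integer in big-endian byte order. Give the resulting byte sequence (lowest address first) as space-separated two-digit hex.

8638117287311393495 in hexadecimal, padded to 64 bits, is 0x77E0C1E7F65B42D7.
Split into bytes (most-significant first): 77 E0 C1 E7 F6 5B 42 D7.
Big-endian stores the most-significant byte at the lowest address.
So the memory order matches the most-significant-first order: 77 E0 C1 E7 F6 5B 42 D7.

77 E0 C1 E7 F6 5B 42 D7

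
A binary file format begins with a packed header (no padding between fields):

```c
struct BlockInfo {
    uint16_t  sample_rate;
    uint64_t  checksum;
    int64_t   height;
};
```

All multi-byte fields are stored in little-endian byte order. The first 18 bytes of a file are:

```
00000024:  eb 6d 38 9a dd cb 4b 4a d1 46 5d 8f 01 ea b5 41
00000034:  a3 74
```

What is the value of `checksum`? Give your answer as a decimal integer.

5102941542190783032

`checksum` follows `sample_rate` (2 bytes), so it starts at byte offset 2 and occupies 8 bytes.
Bytes at offsets 2..9: 38 9A DD CB 4B 4A D1 46.
Little-endian stores the least-significant byte at the lowest address.
Reassemble most-significant byte first: 46 D1 4A 4B CB DD 9A 38 → 0x46D14A4BCBDD9A38.
0x46D14A4BCBDD9A38 = 5102941542190783032.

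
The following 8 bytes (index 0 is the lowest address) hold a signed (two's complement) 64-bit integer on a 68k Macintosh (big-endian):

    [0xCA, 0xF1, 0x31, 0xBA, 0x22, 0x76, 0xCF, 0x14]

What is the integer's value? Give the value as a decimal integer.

Big-endian stores the most-significant byte at the lowest address.
The bytes are already most-significant first: 0xCAF131BA2276CF14.
Top bit is set, so as a signed 64-bit value this is 0xCAF131BA2276CF14 − 2^64 = -3823219933148950764.

-3823219933148950764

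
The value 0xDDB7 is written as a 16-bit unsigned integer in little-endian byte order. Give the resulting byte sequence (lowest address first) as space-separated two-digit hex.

Split into bytes (most-significant first): DD B7.
Little-endian: lowest address holds the least-significant byte.
So at ascending addresses the bytes are B7 DD.

B7 DD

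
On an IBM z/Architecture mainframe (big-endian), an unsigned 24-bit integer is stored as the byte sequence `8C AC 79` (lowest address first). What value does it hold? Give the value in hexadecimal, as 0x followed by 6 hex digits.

0x8CAC79

Big-endian stores the most-significant byte at the lowest address.
The bytes are already most-significant first: 0x8CAC79.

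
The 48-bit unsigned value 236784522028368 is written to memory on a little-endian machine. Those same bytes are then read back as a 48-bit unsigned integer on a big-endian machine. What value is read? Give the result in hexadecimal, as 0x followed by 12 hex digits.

236784522028368 in 48-bit hexadecimal is 0xD75AB152E550.
Stored little-endian, the bytes at ascending addresses are 50 E5 52 B1 5A D7.
Read back as big-endian, the last byte is least significant, giving 0x50E552B15AD7.

0x50E552B15AD7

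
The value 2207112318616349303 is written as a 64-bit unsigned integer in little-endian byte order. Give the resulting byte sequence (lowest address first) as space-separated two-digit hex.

2207112318616349303 in hexadecimal, padded to 64 bits, is 0x1EA13CF5C2842A77.
Split into bytes (most-significant first): 1E A1 3C F5 C2 84 2A 77.
In little-endian order the low byte comes first in memory.
So at ascending addresses the bytes are 77 2A 84 C2 F5 3C A1 1E.

77 2A 84 C2 F5 3C A1 1E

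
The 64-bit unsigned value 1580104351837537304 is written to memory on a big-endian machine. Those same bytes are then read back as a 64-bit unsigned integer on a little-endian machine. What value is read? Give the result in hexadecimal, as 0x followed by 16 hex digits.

1580104351837537304 in 64-bit hexadecimal is 0x15EDA88947534418.
Stored big-endian, the bytes at ascending addresses are 15 ED A8 89 47 53 44 18.
Read back as little-endian, the first byte is least significant, giving 0x1844534789A8ED15.

0x1844534789A8ED15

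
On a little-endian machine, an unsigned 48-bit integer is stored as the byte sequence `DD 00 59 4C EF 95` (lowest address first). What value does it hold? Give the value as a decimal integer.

164855010623709

Little-endian stores the least-significant byte at the lowest address.
Reassemble most-significant byte first: 95 EF 4C 59 00 DD → 0x95EF4C5900DD.
0x95EF4C5900DD = 164855010623709.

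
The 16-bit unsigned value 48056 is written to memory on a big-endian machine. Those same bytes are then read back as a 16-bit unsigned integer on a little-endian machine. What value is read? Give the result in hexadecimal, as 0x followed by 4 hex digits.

48056 in 16-bit hexadecimal is 0xBBB8.
Stored big-endian, the bytes at ascending addresses are BB B8.
Read back as little-endian, the first byte is least significant, giving 0xB8BB.

0xB8BB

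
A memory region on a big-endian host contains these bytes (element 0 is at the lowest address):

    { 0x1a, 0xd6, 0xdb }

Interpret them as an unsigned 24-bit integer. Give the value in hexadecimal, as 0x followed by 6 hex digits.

Big-endian: lowest address holds the most-significant byte.
The bytes are already most-significant first: 0x1AD6DB.

0x1AD6DB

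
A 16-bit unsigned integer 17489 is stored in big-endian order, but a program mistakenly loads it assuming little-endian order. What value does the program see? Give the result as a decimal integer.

20804

17489 in 16-bit hexadecimal is 0x4451.
Stored big-endian, the bytes at ascending addresses are 44 51.
Read back as little-endian, the first byte is least significant, giving 0x5144.
0x5144 = 20804.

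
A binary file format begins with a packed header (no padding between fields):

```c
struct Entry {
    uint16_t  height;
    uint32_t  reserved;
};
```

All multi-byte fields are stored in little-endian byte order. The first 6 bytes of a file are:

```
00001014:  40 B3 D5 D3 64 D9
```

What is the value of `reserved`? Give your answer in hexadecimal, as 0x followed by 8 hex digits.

0xD964D3D5

`reserved` follows `height` (2 bytes), so it starts at byte offset 2 and occupies 4 bytes.
Bytes at offsets 2..5: D5 D3 64 D9.
Little-endian stores the least-significant byte at the lowest address.
Reassemble most-significant byte first: D9 64 D3 D5 → 0xD964D3D5.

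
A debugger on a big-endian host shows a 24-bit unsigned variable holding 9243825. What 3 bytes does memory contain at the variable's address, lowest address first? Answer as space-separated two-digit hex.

8D 0C B1

9243825 in hexadecimal, padded to 24 bits, is 0x8D0CB1.
Split into bytes (most-significant first): 8D 0C B1.
Big-endian: lowest address holds the most-significant byte.
So the memory order matches the most-significant-first order: 8D 0C B1.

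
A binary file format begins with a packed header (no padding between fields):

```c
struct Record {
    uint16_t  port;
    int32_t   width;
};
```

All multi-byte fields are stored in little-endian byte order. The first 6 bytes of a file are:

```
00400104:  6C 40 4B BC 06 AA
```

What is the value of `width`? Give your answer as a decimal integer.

`width` follows `port` (2 bytes), so it starts at byte offset 2 and occupies 4 bytes.
Bytes at offsets 2..5: 4B BC 06 AA.
Little-endian: lowest address holds the least-significant byte.
Reassemble most-significant byte first: AA 06 BC 4B → 0xAA06BC4B.
Top bit is set, so as a signed 32-bit value this is 0xAA06BC4B − 2^32 = -1442399157.

-1442399157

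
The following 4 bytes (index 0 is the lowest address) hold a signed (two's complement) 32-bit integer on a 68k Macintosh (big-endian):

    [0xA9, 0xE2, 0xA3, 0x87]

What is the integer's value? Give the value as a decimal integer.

Big-endian stores the most-significant byte at the lowest address.
The bytes are already most-significant first: 0xA9E2A387.
Top bit is set, so as a signed 32-bit value this is 0xA9E2A387 − 2^32 = -1444764793.

-1444764793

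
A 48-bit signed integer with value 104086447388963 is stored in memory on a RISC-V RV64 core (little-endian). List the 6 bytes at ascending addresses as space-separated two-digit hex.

23 F9 B8 83 AA 5E

104086447388963 in hexadecimal, padded to 48 bits, is 0x5EAA83B8F923.
Split into bytes (most-significant first): 5E AA 83 B8 F9 23.
Little-endian: lowest address holds the least-significant byte.
So at ascending addresses the bytes are 23 F9 B8 83 AA 5E.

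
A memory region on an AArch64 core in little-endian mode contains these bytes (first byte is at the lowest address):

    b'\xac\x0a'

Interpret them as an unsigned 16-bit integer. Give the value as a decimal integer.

2732

In little-endian order the low byte comes first in memory.
Reassemble most-significant byte first: 0A AC → 0x0AAC.
0x0AAC = 2732.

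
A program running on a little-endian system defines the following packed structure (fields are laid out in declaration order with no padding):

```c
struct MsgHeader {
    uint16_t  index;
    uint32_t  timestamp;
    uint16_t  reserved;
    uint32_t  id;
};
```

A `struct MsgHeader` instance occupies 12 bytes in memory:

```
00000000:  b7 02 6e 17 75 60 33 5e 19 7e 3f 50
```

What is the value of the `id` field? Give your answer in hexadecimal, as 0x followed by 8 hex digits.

`id` follows `index` (2 B), `timestamp` (4 B), `reserved` (2 B), so it starts at offset 2 + 4 + 2 = 8 and occupies 4 bytes.
Bytes at offsets 8..11: 19 7E 3F 50.
Little-endian: lowest address holds the least-significant byte.
Reassemble most-significant byte first: 50 3F 7E 19 → 0x503F7E19.

0x503F7E19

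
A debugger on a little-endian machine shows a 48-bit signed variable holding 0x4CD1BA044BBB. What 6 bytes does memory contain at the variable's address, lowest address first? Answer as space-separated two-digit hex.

BB 4B 04 BA D1 4C

Split into bytes (most-significant first): 4C D1 BA 04 4B BB.
Little-endian: lowest address holds the least-significant byte.
So at ascending addresses the bytes are BB 4B 04 BA D1 4C.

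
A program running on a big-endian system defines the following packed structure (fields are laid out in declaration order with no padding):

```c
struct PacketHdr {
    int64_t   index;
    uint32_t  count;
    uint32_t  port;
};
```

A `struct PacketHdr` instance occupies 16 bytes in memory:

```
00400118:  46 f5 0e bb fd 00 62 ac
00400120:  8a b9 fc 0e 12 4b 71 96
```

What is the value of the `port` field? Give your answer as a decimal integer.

`port` follows `index` (8 B), `count` (4 B), so it starts at offset 8 + 4 = 12 and occupies 4 bytes.
Bytes at offsets 12..15: 12 4B 71 96.
Big-endian stores the most-significant byte at the lowest address.
The bytes are already most-significant first: 0x124B7196.
0x124B7196 = 306934166.

306934166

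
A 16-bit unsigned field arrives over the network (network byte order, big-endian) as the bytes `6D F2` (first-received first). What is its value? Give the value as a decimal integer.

28146

Big-endian: lowest address holds the most-significant byte.
The bytes are already most-significant first: 0x6DF2.
0x6DF2 = 28146.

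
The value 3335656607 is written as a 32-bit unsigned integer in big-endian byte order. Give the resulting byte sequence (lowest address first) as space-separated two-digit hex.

C6 D2 14 9F

3335656607 in hexadecimal, padded to 32 bits, is 0xC6D2149F.
Split into bytes (most-significant first): C6 D2 14 9F.
Big-endian: lowest address holds the most-significant byte.
So the memory order matches the most-significant-first order: C6 D2 14 9F.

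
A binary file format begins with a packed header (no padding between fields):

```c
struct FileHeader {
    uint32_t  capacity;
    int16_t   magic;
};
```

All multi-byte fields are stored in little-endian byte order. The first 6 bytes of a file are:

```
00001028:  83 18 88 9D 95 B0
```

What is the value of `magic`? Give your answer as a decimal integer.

`magic` follows `capacity` (4 bytes), so it starts at byte offset 4 and occupies 2 bytes.
Bytes at offsets 4..5: 95 B0.
Little-endian: lowest address holds the least-significant byte.
Reassemble most-significant byte first: B0 95 → 0xB095.
Top bit is set, so as a signed 16-bit value this is 0xB095 − 2^16 = -20331.

-20331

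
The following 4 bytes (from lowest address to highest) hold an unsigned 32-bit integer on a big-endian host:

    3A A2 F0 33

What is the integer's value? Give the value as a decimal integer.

Big-endian: lowest address holds the most-significant byte.
The bytes are already most-significant first: 0x3AA2F033.
0x3AA2F033 = 983756851.

983756851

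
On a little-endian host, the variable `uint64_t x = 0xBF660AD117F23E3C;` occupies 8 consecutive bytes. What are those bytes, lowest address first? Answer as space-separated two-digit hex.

Split into bytes (most-significant first): BF 66 0A D1 17 F2 3E 3C.
Little-endian stores the least-significant byte at the lowest address.
So at ascending addresses the bytes are 3C 3E F2 17 D1 0A 66 BF.

3C 3E F2 17 D1 0A 66 BF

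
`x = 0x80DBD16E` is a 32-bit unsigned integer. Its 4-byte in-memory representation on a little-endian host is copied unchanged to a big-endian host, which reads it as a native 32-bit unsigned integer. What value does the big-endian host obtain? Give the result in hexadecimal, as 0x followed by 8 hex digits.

Stored little-endian, the bytes at ascending addresses are 6E D1 DB 80.
Read back as big-endian, the last byte is least significant, giving 0x6ED1DB80.

0x6ED1DB80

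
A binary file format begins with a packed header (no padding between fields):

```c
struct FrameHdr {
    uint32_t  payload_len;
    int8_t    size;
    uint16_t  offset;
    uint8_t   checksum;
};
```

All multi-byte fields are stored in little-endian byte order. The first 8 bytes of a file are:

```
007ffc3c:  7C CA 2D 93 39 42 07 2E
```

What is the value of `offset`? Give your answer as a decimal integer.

1858

`offset` follows `payload_len` (4 B), `size` (1 B), so it starts at offset 4 + 1 = 5 and occupies 2 bytes.
Bytes at offsets 5..6: 42 07.
Little-endian: lowest address holds the least-significant byte.
Reassemble most-significant byte first: 07 42 → 0x0742.
0x0742 = 1858.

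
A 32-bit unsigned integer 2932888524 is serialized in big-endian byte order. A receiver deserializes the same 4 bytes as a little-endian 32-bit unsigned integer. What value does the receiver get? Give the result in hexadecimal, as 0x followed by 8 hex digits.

2932888524 in 32-bit hexadecimal is 0xAED053CC.
Stored big-endian, the bytes at ascending addresses are AE D0 53 CC.
Read back as little-endian, the first byte is least significant, giving 0xCC53D0AE.

0xCC53D0AE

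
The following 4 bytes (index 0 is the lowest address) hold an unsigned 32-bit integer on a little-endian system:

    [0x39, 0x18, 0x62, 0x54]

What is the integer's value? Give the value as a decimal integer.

Little-endian: lowest address holds the least-significant byte.
Reassemble most-significant byte first: 54 62 18 39 → 0x54621839.
0x54621839 = 1415714873.

1415714873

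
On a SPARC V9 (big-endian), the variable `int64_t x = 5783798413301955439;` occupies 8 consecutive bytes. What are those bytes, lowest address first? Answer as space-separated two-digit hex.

50 44 2E 03 55 54 BB 6F

5783798413301955439 in hexadecimal, padded to 64 bits, is 0x50442E035554BB6F.
Split into bytes (most-significant first): 50 44 2E 03 55 54 BB 6F.
In big-endian order the high byte comes first in memory.
So the memory order matches the most-significant-first order: 50 44 2E 03 55 54 BB 6F.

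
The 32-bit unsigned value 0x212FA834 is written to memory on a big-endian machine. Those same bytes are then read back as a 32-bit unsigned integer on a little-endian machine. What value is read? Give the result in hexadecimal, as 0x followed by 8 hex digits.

Stored big-endian, the bytes at ascending addresses are 21 2F A8 34.
Read back as little-endian, the first byte is least significant, giving 0x34A82F21.

0x34A82F21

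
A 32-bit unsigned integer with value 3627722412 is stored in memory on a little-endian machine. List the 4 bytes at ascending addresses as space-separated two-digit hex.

AC A6 3A D8

3627722412 in hexadecimal, padded to 32 bits, is 0xD83AA6AC.
Split into bytes (most-significant first): D8 3A A6 AC.
Little-endian stores the least-significant byte at the lowest address.
So at ascending addresses the bytes are AC A6 3A D8.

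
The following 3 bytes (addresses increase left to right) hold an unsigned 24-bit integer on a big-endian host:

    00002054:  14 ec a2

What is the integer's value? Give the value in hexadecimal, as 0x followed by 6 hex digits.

0x14ECA2

Big-endian stores the most-significant byte at the lowest address.
The bytes are already most-significant first: 0x14ECA2.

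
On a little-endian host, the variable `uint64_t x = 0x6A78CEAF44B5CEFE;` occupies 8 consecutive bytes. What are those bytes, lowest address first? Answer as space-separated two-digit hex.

Split into bytes (most-significant first): 6A 78 CE AF 44 B5 CE FE.
Little-endian: lowest address holds the least-significant byte.
So at ascending addresses the bytes are FE CE B5 44 AF CE 78 6A.

FE CE B5 44 AF CE 78 6A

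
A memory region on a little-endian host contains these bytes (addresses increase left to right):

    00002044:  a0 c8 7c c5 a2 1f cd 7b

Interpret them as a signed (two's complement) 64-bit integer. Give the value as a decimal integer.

8920821220849272992

Little-endian stores the least-significant byte at the lowest address.
Reassemble most-significant byte first: 7B CD 1F A2 C5 7C C8 A0 → 0x7BCD1FA2C57CC8A0.
0x7BCD1FA2C57CC8A0 = 8920821220849272992.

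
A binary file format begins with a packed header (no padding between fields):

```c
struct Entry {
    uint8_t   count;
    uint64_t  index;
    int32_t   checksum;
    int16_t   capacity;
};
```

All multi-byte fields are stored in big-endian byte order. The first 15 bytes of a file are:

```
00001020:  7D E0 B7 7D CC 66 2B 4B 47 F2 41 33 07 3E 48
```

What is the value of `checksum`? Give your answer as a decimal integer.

`checksum` follows `count` (1 B), `index` (8 B), so it starts at offset 1 + 8 = 9 and occupies 4 bytes.
Bytes at offsets 9..12: F2 41 33 07.
Big-endian: lowest address holds the most-significant byte.
The bytes are already most-significant first: 0xF2413307.
Top bit is set, so as a signed 32-bit value this is 0xF2413307 − 2^32 = -230608121.

-230608121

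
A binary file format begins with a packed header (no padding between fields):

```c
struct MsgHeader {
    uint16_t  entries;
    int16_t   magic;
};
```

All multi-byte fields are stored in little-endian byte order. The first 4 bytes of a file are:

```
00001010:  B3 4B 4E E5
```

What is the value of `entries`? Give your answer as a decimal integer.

19379

`entries` is the first field, at byte offset 0, occupying 2 bytes.
Bytes at offsets 0..1: B3 4B.
Little-endian: lowest address holds the least-significant byte.
Reassemble most-significant byte first: 4B B3 → 0x4BB3.
0x4BB3 = 19379.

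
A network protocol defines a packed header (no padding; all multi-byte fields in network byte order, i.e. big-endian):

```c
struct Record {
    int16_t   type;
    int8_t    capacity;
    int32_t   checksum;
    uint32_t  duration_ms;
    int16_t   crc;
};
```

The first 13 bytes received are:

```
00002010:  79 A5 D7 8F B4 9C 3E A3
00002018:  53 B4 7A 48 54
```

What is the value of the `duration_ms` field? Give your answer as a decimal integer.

2740171898

`duration_ms` follows `type` (2 B), `capacity` (1 B), `checksum` (4 B), so it starts at offset 2 + 1 + 4 = 7 and occupies 4 bytes.
Bytes at offsets 7..10: A3 53 B4 7A.
Big-endian: lowest address holds the most-significant byte.
The bytes are already most-significant first: 0xA353B47A.
0xA353B47A = 2740171898.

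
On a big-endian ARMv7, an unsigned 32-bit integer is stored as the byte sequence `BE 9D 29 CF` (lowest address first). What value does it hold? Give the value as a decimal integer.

3197970895

Big-endian: lowest address holds the most-significant byte.
The bytes are already most-significant first: 0xBE9D29CF.
0xBE9D29CF = 3197970895.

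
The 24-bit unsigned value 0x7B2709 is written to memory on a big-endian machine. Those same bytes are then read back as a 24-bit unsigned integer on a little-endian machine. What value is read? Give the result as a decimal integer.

Stored big-endian, the bytes at ascending addresses are 7B 27 09.
Read back as little-endian, the first byte is least significant, giving 0x09277B.
0x09277B = 599931.

599931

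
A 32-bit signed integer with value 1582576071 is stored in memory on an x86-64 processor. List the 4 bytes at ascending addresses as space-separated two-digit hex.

1582576071 in hexadecimal, padded to 32 bits, is 0x5E5431C7.
Split into bytes (most-significant first): 5E 54 31 C7.
Little-endian: lowest address holds the least-significant byte.
So at ascending addresses the bytes are C7 31 54 5E.

C7 31 54 5E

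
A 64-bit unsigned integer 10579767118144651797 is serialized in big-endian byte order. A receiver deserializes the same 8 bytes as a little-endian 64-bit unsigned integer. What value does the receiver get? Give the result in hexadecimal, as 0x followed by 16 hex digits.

0x15C25ED323E2D292

10579767118144651797 in 64-bit hexadecimal is 0x92D2E223D35EC215.
Stored big-endian, the bytes at ascending addresses are 92 D2 E2 23 D3 5E C2 15.
Read back as little-endian, the first byte is least significant, giving 0x15C25ED323E2D292.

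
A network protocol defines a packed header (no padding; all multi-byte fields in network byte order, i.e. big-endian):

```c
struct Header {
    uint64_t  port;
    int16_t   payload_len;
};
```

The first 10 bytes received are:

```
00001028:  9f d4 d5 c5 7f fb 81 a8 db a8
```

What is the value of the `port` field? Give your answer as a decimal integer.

`port` is the first field, at byte offset 0, occupying 8 bytes.
Bytes at offsets 0..7: 9F D4 D5 C5 7F FB 81 A8.
Big-endian stores the most-significant byte at the lowest address.
The bytes are already most-significant first: 0x9FD4D5C57FFB81A8.
0x9FD4D5C57FFB81A8 = 11517065191325663656.

11517065191325663656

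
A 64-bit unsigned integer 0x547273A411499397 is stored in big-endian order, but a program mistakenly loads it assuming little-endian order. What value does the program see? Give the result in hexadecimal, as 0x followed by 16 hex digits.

0x97934911A4737254

Stored big-endian, the bytes at ascending addresses are 54 72 73 A4 11 49 93 97.
Read back as little-endian, the first byte is least significant, giving 0x97934911A4737254.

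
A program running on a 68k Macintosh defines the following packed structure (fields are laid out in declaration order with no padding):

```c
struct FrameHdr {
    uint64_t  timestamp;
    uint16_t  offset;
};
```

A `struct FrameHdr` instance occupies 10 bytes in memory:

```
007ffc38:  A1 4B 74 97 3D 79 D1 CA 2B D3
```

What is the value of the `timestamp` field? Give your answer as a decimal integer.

11622511456279974346

`timestamp` is the first field, at byte offset 0, occupying 8 bytes.
Bytes at offsets 0..7: A1 4B 74 97 3D 79 D1 CA.
Big-endian: lowest address holds the most-significant byte.
The bytes are already most-significant first: 0xA14B74973D79D1CA.
0xA14B74973D79D1CA = 11622511456279974346.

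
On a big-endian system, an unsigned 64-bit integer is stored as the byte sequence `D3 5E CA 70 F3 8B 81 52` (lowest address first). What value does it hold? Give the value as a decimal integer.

Big-endian stores the most-significant byte at the lowest address.
The bytes are already most-significant first: 0xD35ECA70F38B8152.
0xD35ECA70F38B8152 = 15230833576284750162.

15230833576284750162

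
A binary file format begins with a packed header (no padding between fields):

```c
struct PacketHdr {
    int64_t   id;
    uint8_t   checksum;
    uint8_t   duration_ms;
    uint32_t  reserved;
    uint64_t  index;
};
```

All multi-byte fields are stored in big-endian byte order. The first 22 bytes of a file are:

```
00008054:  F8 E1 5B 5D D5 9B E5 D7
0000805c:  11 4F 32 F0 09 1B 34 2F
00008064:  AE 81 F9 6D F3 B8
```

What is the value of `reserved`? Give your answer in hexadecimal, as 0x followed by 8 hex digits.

0x32F0091B

`reserved` follows `id` (8 B), `checksum` (1 B), `duration_ms` (1 B), so it starts at offset 8 + 1 + 1 = 10 and occupies 4 bytes.
Bytes at offsets 10..13: 32 F0 09 1B.
Big-endian stores the most-significant byte at the lowest address.
The bytes are already most-significant first: 0x32F0091B.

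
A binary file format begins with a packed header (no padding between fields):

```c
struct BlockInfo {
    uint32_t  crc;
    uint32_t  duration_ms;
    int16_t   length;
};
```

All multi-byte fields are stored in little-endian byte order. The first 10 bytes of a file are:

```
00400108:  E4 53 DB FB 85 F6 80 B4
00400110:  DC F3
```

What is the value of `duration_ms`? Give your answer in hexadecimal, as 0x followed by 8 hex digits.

0xB480F685

`duration_ms` follows `crc` (4 bytes), so it starts at byte offset 4 and occupies 4 bytes.
Bytes at offsets 4..7: 85 F6 80 B4.
Little-endian: lowest address holds the least-significant byte.
Reassemble most-significant byte first: B4 80 F6 85 → 0xB480F685.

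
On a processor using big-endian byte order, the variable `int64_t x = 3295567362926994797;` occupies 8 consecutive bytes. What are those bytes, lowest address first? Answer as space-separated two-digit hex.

2D BC 35 0E 50 A2 65 6D

3295567362926994797 in hexadecimal, padded to 64 bits, is 0x2DBC350E50A2656D.
Split into bytes (most-significant first): 2D BC 35 0E 50 A2 65 6D.
Big-endian: lowest address holds the most-significant byte.
So the memory order matches the most-significant-first order: 2D BC 35 0E 50 A2 65 6D.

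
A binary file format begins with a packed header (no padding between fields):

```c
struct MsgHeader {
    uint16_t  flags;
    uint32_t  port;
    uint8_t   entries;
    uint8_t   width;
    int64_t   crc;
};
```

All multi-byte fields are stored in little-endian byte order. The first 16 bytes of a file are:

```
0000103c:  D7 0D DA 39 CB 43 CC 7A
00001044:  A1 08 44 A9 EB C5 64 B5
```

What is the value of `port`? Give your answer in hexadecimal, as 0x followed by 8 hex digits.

0x43CB39DA

`port` follows `flags` (2 bytes), so it starts at byte offset 2 and occupies 4 bytes.
Bytes at offsets 2..5: DA 39 CB 43.
Little-endian: lowest address holds the least-significant byte.
Reassemble most-significant byte first: 43 CB 39 DA → 0x43CB39DA.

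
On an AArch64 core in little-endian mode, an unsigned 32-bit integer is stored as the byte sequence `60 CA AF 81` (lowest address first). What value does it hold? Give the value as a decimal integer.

2175781472

In little-endian order the low byte comes first in memory.
Reassemble most-significant byte first: 81 AF CA 60 → 0x81AFCA60.
0x81AFCA60 = 2175781472.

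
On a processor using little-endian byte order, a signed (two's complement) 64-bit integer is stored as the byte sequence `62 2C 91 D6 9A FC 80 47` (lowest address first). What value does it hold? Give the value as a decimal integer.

Little-endian stores the least-significant byte at the lowest address.
Reassemble most-significant byte first: 47 80 FC 9A D6 91 2C 62 → 0x4780FC9AD6912C62.
0x4780FC9AD6912C62 = 5152395715666848866.

5152395715666848866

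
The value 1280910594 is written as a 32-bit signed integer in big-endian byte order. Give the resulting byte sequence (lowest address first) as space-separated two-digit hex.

4C 59 25 02

1280910594 in hexadecimal, padded to 32 bits, is 0x4C592502.
Split into bytes (most-significant first): 4C 59 25 02.
Big-endian stores the most-significant byte at the lowest address.
So the memory order matches the most-significant-first order: 4C 59 25 02.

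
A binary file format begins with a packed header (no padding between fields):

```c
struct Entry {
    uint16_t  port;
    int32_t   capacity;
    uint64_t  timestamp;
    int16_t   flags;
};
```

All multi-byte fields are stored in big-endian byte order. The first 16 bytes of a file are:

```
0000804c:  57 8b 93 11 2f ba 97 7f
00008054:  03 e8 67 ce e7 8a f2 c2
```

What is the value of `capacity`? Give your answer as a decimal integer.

`capacity` follows `port` (2 bytes), so it starts at byte offset 2 and occupies 4 bytes.
Bytes at offsets 2..5: 93 11 2F BA.
Big-endian stores the most-significant byte at the lowest address.
The bytes are already most-significant first: 0x93112FBA.
Top bit is set, so as a signed 32-bit value this is 0x93112FBA − 2^32 = -1827590214.

-1827590214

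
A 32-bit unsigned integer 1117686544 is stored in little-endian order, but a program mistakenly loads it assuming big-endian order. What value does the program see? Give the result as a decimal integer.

1117686544 in 32-bit hexadecimal is 0x429E8B10.
Stored little-endian, the bytes at ascending addresses are 10 8B 9E 42.
Read back as big-endian, the last byte is least significant, giving 0x108B9E42.
0x108B9E42 = 277585474.

277585474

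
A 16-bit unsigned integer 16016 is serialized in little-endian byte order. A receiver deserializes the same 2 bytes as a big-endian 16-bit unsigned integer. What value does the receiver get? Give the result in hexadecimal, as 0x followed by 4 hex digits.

16016 in 16-bit hexadecimal is 0x3E90.
Stored little-endian, the bytes at ascending addresses are 90 3E.
Read back as big-endian, the last byte is least significant, giving 0x903E.

0x903E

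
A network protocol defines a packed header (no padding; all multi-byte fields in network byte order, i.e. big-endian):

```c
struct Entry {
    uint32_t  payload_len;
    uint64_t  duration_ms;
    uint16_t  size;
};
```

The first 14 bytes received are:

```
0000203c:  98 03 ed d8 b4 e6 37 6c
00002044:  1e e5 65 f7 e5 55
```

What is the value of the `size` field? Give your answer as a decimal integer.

58709

`size` follows `payload_len` (4 B), `duration_ms` (8 B), so it starts at offset 4 + 8 = 12 and occupies 2 bytes.
Bytes at offsets 12..13: E5 55.
Big-endian: lowest address holds the most-significant byte.
The bytes are already most-significant first: 0xE555.
0xE555 = 58709.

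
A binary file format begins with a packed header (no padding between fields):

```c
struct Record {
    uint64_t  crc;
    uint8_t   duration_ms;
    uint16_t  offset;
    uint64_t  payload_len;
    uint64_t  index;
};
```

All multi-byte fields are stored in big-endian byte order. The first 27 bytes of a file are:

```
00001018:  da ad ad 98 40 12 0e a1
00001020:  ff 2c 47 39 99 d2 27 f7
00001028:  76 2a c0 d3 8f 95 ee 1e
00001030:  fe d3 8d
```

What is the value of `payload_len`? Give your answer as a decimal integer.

4150579600695896768

`payload_len` follows `crc` (8 B), `duration_ms` (1 B), `offset` (2 B), so it starts at offset 8 + 1 + 2 = 11 and occupies 8 bytes.
Bytes at offsets 11..18: 39 99 D2 27 F7 76 2A C0.
Big-endian: lowest address holds the most-significant byte.
The bytes are already most-significant first: 0x3999D227F7762AC0.
0x3999D227F7762AC0 = 4150579600695896768.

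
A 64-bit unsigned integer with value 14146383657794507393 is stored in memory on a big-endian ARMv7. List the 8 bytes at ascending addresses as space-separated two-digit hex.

14146383657794507393 in hexadecimal, padded to 64 bits, is 0xC4520CFC6B3B9281.
Split into bytes (most-significant first): C4 52 0C FC 6B 3B 92 81.
In big-endian order the high byte comes first in memory.
So the memory order matches the most-significant-first order: C4 52 0C FC 6B 3B 92 81.

C4 52 0C FC 6B 3B 92 81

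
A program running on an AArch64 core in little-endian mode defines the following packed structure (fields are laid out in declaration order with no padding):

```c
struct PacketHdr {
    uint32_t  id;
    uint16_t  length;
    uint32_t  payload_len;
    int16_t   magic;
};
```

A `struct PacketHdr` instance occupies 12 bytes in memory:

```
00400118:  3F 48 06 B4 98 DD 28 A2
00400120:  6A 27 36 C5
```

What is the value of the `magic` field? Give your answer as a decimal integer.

-15050

`magic` follows `id` (4 B), `length` (2 B), `payload_len` (4 B), so it starts at offset 4 + 2 + 4 = 10 and occupies 2 bytes.
Bytes at offsets 10..11: 36 C5.
In little-endian order the low byte comes first in memory.
Reassemble most-significant byte first: C5 36 → 0xC536.
Top bit is set, so as a signed 16-bit value this is 0xC536 − 2^16 = -15050.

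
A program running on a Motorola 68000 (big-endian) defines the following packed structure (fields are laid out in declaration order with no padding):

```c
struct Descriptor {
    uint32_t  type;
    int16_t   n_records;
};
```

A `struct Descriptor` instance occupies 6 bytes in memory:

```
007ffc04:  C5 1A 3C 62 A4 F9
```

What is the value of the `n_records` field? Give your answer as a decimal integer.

-23303

`n_records` follows `type` (4 bytes), so it starts at byte offset 4 and occupies 2 bytes.
Bytes at offsets 4..5: A4 F9.
Big-endian: lowest address holds the most-significant byte.
The bytes are already most-significant first: 0xA4F9.
Top bit is set, so as a signed 16-bit value this is 0xA4F9 − 2^16 = -23303.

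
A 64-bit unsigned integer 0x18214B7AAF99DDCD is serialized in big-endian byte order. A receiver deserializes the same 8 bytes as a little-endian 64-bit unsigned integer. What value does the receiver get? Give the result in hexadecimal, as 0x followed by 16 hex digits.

Stored big-endian, the bytes at ascending addresses are 18 21 4B 7A AF 99 DD CD.
Read back as little-endian, the first byte is least significant, giving 0xCDDD99AF7A4B2118.

0xCDDD99AF7A4B2118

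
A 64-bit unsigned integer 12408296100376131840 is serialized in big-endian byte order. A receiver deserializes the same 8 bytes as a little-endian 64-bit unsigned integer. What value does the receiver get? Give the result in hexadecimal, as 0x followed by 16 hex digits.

12408296100376131840 in 64-bit hexadecimal is 0xAC331F8FB2C8B900.
Stored big-endian, the bytes at ascending addresses are AC 33 1F 8F B2 C8 B9 00.
Read back as little-endian, the first byte is least significant, giving 0x00B9C8B28F1F33AC.

0x00B9C8B28F1F33AC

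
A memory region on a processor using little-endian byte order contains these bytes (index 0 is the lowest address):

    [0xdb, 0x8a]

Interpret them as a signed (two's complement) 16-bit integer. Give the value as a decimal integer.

-29989

In little-endian order the low byte comes first in memory.
Reassemble most-significant byte first: 8A DB → 0x8ADB.
Top bit is set, so as a signed 16-bit value this is 0x8ADB − 2^16 = -29989.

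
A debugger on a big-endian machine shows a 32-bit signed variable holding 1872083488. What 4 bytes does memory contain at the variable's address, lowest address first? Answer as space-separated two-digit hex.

1872083488 in hexadecimal, padded to 32 bits, is 0x6F95BA20.
Split into bytes (most-significant first): 6F 95 BA 20.
Big-endian stores the most-significant byte at the lowest address.
So the memory order matches the most-significant-first order: 6F 95 BA 20.

6F 95 BA 20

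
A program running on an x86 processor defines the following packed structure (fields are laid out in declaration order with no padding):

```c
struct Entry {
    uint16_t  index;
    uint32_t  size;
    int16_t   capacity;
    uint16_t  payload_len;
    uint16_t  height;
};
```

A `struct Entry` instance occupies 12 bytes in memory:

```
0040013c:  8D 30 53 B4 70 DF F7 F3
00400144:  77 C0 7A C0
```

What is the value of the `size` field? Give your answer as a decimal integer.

3748705363

`size` follows `index` (2 bytes), so it starts at byte offset 2 and occupies 4 bytes.
Bytes at offsets 2..5: 53 B4 70 DF.
Little-endian stores the least-significant byte at the lowest address.
Reassemble most-significant byte first: DF 70 B4 53 → 0xDF70B453.
0xDF70B453 = 3748705363.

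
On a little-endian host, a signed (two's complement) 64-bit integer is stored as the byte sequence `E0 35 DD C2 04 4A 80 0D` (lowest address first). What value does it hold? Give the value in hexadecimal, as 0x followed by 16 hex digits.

In little-endian order the low byte comes first in memory.
Reassemble most-significant byte first: 0D 80 4A 04 C2 DD 35 E0 → 0x0D804A04C2DD35E0.

0x0D804A04C2DD35E0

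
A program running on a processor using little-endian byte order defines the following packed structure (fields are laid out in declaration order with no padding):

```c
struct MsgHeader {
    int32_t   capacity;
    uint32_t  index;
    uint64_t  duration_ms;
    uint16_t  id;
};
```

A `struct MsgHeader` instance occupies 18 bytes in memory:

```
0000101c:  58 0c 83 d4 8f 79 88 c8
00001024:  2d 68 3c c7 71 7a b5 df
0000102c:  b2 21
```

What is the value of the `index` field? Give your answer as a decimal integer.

3364387215

`index` follows `capacity` (4 bytes), so it starts at byte offset 4 and occupies 4 bytes.
Bytes at offsets 4..7: 8F 79 88 C8.
Little-endian stores the least-significant byte at the lowest address.
Reassemble most-significant byte first: C8 88 79 8F → 0xC888798F.
0xC888798F = 3364387215.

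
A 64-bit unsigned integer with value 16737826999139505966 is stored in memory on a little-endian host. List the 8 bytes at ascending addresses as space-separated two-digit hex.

16737826999139505966 in hexadecimal, padded to 64 bits, is 0xE848B4F993A7172E.
Split into bytes (most-significant first): E8 48 B4 F9 93 A7 17 2E.
In little-endian order the low byte comes first in memory.
So at ascending addresses the bytes are 2E 17 A7 93 F9 B4 48 E8.

2E 17 A7 93 F9 B4 48 E8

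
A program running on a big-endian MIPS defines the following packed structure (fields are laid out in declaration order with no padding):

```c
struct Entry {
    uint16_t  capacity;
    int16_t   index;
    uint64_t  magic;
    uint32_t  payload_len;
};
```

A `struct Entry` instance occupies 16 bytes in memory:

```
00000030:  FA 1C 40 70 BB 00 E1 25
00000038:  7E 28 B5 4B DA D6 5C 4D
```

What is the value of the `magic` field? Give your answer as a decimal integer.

13475017636239160651

`magic` follows `capacity` (2 B), `index` (2 B), so it starts at offset 2 + 2 = 4 and occupies 8 bytes.
Bytes at offsets 4..11: BB 00 E1 25 7E 28 B5 4B.
Big-endian: lowest address holds the most-significant byte.
The bytes are already most-significant first: 0xBB00E1257E28B54B.
0xBB00E1257E28B54B = 13475017636239160651.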